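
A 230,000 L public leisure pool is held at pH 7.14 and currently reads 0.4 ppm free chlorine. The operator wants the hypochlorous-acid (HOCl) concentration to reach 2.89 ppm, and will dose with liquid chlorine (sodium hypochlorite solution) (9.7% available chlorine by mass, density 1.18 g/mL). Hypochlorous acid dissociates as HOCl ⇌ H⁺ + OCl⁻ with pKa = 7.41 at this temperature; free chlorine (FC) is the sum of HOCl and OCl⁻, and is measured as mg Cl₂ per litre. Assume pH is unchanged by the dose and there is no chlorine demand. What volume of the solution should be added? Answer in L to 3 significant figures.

8.12 L

[OCl⁻]/[HOCl] = 10^(pH − pKa) = 10^(7.14 − 7.41) = 0.537; fraction as HOCl = 1/(1 + 0.537) = 0.6506.
Free chlorine required for 2.89 ppm HOCl: 2.89 / 0.6506 = 4.442 ppm.
FC to add: 4.442 − 0.4 = 4.042 mg/L as Cl₂.
Cl₂ equivalent: 4.042 mg/L × 230,000 L = 929.7 g.
Product at 9.7% available Cl: 929.7 / 0.097 = 9584 g.
Volume: 9584 g ÷ 1.18 g/mL = 8122 mL.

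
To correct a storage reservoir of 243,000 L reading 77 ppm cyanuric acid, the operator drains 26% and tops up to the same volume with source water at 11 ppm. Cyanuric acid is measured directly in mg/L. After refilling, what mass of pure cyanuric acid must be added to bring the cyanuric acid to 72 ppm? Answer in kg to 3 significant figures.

After draining 26% and refilling: 77 × 0.74 + 11 × 0.26 = 59.84 ppm.
Deficit to target: 72 − 59.84 = 12.16 mg/L.
Mass: 12.16 mg/L × 243,000 L = 2955 g cyanuric acid.

2.95 kg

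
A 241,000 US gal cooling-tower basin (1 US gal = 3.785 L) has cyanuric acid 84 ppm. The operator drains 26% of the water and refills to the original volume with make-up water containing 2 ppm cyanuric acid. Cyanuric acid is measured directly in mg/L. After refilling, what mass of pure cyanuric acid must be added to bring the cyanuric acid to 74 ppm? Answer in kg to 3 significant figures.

Volume: 241,000 US gal × 3.785 L/gal = 912,185 L.
After draining 26% and refilling: 84 × 0.74 + 2 × 0.26 = 62.68 ppm.
Deficit to target: 74 − 62.68 = 11.32 mg/L.
Mass: 11.32 mg/L × 912,185 L = 10,330 g cyanuric acid.

10.3 kg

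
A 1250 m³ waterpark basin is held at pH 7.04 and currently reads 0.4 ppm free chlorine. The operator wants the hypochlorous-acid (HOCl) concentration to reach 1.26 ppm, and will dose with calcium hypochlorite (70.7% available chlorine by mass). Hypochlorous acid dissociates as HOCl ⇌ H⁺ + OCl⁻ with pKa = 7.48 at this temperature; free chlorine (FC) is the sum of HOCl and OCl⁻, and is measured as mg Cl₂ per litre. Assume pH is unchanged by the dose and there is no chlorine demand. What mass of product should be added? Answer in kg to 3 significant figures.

2.33 kg

Volume: 1250 m³ = 1,250,000 L.
[OCl⁻]/[HOCl] = 10^(pH − pKa) = 10^(7.04 − 7.48) = 0.3631; fraction as HOCl = 1/(1 + 0.3631) = 0.7336.
Free chlorine required for 1.26 ppm HOCl: 1.26 / 0.7336 = 1.717 ppm.
FC to add: 1.717 − 0.4 = 1.317 mg/L as Cl₂.
Cl₂ equivalent: 1.317 mg/L × 1,250,000 L = 1647 g.
Product at 70.7% available Cl: 1647 / 0.707 = 2329 g.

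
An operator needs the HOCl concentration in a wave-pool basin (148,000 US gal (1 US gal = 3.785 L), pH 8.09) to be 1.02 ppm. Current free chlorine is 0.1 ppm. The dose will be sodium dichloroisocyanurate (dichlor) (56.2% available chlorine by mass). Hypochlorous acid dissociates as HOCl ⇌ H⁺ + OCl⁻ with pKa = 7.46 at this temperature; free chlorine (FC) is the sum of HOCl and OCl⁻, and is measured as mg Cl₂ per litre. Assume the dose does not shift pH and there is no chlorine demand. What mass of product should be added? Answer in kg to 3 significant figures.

Volume: 148,000 US gal × 3.785 L/gal = 560,180 L.
[OCl⁻]/[HOCl] = 10^(pH − pKa) = 10^(8.09 − 7.46) = 4.266; fraction as HOCl = 1/(1 + 4.266) = 0.1899.
Free chlorine required for 1.02 ppm HOCl: 1.02 / 0.1899 = 5.371 ppm.
FC to add: 5.371 − 0.1 = 5.271 mg/L as Cl₂.
Cl₂ equivalent: 5.271 mg/L × 560,180 L = 2953 g.
Product at 56.2% available Cl: 2953 / 0.562 = 5254 g.

5.25 kg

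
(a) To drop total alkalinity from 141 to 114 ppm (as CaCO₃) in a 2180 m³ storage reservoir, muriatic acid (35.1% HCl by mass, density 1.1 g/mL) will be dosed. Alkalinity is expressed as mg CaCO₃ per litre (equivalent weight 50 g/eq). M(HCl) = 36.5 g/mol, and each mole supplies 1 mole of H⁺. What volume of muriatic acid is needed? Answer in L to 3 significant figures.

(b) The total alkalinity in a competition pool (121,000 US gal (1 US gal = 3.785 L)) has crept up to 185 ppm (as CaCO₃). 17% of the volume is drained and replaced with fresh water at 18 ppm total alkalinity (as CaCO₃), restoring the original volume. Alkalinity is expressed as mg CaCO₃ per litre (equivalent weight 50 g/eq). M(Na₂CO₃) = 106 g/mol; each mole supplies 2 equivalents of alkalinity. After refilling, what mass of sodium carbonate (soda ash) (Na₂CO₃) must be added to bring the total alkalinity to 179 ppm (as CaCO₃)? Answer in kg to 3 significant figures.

(a) 111 L; (b) 10.9 kg

(a) Volume: 2180 m³ = 2,180,000 L.
(a) Alkalinity to neutralize: (141 − 114) = 27 mg/L as CaCO₃ × 2,180,000 L = 58,860 g as CaCO₃.
(a) Equivalents of H⁺ required: 58,860 ÷ 50 g/eq = 1177 eq = 1177 mol HCl.
(a) Mass of HCl: 1177 × 36.5 = 42,970 g.
(a) Mass of 35.1% solution: 42,970 / 0.351 = 122,400 g.
(a) Volume: 122,400 g ÷ 1.1 g/mL = 111,300 mL.

(b) Volume: 121,000 US gal × 3.785 L/gal = 457,985 L.
(b) After draining 17% and refilling: 185 × 0.83 + 18 × 0.17 = 156.61 ppm.
(b) Deficit to target: 179 − 156.61 = 22.39 mg/L.
(b) As CaCO₃: 22.39 mg/L × 457,985 L = 10,250 g; ÷ 50 g/eq ÷ 2 = 102.5 mol Na₂CO₃.
(b) Mass: 102.5 × 106 = 10,870 g.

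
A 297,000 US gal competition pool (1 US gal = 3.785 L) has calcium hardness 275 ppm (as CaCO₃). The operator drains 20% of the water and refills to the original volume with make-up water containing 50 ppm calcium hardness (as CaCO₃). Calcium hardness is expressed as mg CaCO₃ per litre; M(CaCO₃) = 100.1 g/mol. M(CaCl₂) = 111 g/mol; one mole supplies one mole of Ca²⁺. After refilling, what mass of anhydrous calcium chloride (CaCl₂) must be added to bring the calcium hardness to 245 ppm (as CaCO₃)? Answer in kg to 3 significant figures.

Volume: 297,000 US gal × 3.785 L/gal = 1,124,145 L.
After draining 20% and refilling: 275 × 0.80 + 50 × 0.20 = 230 ppm.
Deficit to target: 245 − 230 = 15 mg/L.
As CaCO₃: 15 mg/L × 1,124,145 L = 16,860 g; ÷ 100.1 = 168.5 mol Ca²⁺.
Mass: 168.5 × 111 = 18,700 g.

18.7 kg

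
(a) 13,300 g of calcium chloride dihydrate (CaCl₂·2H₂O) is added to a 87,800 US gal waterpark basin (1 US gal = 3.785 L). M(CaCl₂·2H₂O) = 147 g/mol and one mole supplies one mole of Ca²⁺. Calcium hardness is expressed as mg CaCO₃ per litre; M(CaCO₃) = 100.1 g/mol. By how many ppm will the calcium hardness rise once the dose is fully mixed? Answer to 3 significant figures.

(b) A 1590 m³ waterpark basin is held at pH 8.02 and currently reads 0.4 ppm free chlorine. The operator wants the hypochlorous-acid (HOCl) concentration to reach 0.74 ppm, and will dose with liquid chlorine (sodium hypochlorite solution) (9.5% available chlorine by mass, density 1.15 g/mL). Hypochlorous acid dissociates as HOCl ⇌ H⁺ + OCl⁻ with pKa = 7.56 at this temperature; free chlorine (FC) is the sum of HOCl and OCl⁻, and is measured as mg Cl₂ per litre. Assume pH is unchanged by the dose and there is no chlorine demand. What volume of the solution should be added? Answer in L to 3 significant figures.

(a) Volume: 87,800 US gal × 3.785 L/gal = 332,323 L.
(a) Moles of Ca²⁺: 13,300 g ÷ 147 g/mol = 90.48 mol.
(a) As CaCO₃: 90.48 mol × 100.1 g/mol = 9057 g.
(a) Rise: 9057 g / 332,323 L × 1000 = 27.25 mg/L.

(b) Volume: 1590 m³ = 1,590,000 L.
(b) [OCl⁻]/[HOCl] = 10^(pH − pKa) = 10^(8.02 − 7.56) = 2.884; fraction as HOCl = 1/(1 + 2.884) = 0.2575.
(b) Free chlorine required for 0.74 ppm HOCl: 0.74 / 0.2575 = 2.874 ppm.
(b) FC to add: 2.874 − 0.4 = 2.474 mg/L as Cl₂.
(b) Cl₂ equivalent: 2.474 mg/L × 1,590,000 L = 3934 g.
(b) Product at 9.5% available Cl: 3934 / 0.095 = 41,410 g.
(b) Volume: 41,410 g ÷ 1.15 g/mL = 36,010 mL.

(a) 27.3 ppm; (b) 36.0 L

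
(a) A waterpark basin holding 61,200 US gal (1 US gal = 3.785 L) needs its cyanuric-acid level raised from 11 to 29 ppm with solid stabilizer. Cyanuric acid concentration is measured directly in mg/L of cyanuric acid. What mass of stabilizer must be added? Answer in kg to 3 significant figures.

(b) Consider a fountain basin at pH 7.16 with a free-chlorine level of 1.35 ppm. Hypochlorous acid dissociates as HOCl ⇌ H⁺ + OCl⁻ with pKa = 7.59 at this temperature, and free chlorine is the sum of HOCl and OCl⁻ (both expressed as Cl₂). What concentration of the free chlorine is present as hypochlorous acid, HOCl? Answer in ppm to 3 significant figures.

(a) 4.17 kg; (b) 0.984 ppm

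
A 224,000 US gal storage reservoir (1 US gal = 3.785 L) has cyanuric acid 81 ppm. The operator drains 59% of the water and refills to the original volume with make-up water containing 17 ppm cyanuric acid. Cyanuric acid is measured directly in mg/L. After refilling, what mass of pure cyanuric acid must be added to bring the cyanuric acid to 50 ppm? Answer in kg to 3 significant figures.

Volume: 224,000 US gal × 3.785 L/gal = 847,840 L.
After draining 59% and refilling: 81 × 0.41 + 17 × 0.59 = 43.24 ppm.
Deficit to target: 50 − 43.24 = 6.76 mg/L.
Mass: 6.76 mg/L × 847,840 L = 5731 g cyanuric acid.

5.73 kg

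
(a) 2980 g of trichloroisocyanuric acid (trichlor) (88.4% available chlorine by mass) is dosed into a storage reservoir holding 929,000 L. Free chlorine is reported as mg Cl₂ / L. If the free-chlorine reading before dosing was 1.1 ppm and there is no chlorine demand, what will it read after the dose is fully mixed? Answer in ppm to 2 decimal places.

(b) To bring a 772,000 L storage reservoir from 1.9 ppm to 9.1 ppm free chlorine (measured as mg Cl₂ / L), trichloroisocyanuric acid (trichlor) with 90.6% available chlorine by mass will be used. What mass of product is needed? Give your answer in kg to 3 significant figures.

(a) 3.94 ppm; (b) 6.14 kg

(a) Available chlorine delivered: 2980 g × 0.884 = 2634 g as Cl₂.
(a) Concentration rise: 2634 g / 929,000 L = 2.836 mg/L = 2.84 ppm.
(a) Final FC: 1.1 + 2.84 = 3.94 ppm.

(b) Chlorine deficit: 9.1 − 1.9 = 7.2 ppm = 7.2 mg/L as Cl₂.
(b) Cl₂ equivalent needed: 7.2 mg/L × 772,000 L = 5,558,000 mg = 5558 g.
(b) Product at 90.6% available chlorine: 5558 / 0.906 = 6135 g.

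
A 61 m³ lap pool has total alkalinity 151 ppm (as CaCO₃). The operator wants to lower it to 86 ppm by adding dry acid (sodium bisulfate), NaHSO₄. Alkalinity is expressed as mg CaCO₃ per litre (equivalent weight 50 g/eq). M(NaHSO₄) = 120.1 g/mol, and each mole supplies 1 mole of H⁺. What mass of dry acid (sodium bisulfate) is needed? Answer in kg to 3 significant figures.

Volume: 61 m³ = 61,000 L.
Alkalinity to neutralize: (151 − 86) = 65 mg/L as CaCO₃ × 61,000 L = 3965 g as CaCO₃.
Equivalents of H⁺ required: 3965 ÷ 50 g/eq = 79.3 eq = 79.3 mol NaHSO₄.
Mass of NaHSO₄: 79.3 × 120.1 = 9524 g.

9.52 kg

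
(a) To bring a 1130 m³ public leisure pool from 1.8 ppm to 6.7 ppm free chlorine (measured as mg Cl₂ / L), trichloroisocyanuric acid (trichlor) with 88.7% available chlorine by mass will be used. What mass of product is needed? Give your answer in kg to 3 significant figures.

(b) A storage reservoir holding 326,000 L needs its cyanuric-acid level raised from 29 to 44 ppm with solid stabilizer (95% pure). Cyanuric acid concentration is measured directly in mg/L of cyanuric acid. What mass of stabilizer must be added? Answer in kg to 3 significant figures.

(a) Volume: 1130 m³ = 1,130,000 L.
(a) Chlorine deficit: 6.7 − 1.8 = 4.9 ppm = 4.9 mg/L as Cl₂.
(a) Cl₂ equivalent needed: 4.9 mg/L × 1,130,000 L = 5,537,000 mg = 5537 g.
(a) Product at 88.7% available chlorine: 5537 / 0.887 = 6242 g.

(b) CYA to add: (44 − 29) = 15 mg/L × 326,000 L = 4890 g cyanuric acid.
(b) At 95% purity: 4890 / 0.95 = 5147 g product.

(a) 6.24 kg; (b) 5.15 kg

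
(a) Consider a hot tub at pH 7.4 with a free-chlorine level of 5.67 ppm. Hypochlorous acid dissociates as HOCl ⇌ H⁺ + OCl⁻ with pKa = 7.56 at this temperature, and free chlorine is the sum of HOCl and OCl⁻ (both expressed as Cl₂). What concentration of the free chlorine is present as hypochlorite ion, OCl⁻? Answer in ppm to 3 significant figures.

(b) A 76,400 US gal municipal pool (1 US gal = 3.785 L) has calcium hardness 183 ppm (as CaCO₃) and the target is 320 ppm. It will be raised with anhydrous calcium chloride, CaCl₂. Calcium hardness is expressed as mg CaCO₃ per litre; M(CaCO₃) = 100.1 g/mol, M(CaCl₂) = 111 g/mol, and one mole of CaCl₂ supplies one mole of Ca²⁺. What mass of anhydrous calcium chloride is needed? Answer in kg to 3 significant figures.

(a) [OCl⁻]/[HOCl] = 10^(pH − pKa) = 10^(7.4 − 7.56) = 10^-0.16 = 0.6918.
(a) Fraction as HOCl = 1 / (1 + 0.6918) = 0.5911.
(a) OCl⁻ = (1 − 0.5911) × 5.67 ppm = 2.319 ppm.

(b) Volume: 76,400 US gal × 3.785 L/gal = 289,174 L.
(b) Hardness to add: (320 − 183) = 137 mg/L as CaCO₃ × 289,174 L = 39,620 g as CaCO₃.
(b) Moles of Ca²⁺ (1 mol Ca²⁺ ≡ 1 mol CaCO₃): 39,620 / 100.1 g/mol = 395.8 mol.
(b) Mass of CaCl₂: 395.8 × 111 = 43,930 g.

(a) 2.32 ppm; (b) 43.9 kg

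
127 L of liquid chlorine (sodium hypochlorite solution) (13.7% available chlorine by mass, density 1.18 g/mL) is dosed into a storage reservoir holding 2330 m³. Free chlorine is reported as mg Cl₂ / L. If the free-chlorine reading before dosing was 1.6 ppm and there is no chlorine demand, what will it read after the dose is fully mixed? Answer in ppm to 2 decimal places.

10.41 ppm

Volume: 2330 m³ = 2,330,000 L.
Mass of solution: 127 L × 1000 mL/L × 1.18 g/mL = 149,900 g.
Available chlorine delivered: 149,900 g × 0.137 = 20,530 g as Cl₂.
Concentration rise: 20,530 g / 2,330,000 L = 8.812 mg/L = 8.81 ppm.
Final FC: 1.6 + 8.81 = 10.41 ppm.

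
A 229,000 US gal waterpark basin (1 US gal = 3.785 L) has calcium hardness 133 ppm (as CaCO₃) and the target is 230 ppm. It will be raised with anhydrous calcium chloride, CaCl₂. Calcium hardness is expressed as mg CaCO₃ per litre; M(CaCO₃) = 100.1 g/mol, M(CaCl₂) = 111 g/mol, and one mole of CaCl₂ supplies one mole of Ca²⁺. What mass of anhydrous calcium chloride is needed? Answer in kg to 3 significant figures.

Volume: 229,000 US gal × 3.785 L/gal = 866,765 L.
Hardness to add: (230 − 133) = 97 mg/L as CaCO₃ × 866,765 L = 84,080 g as CaCO₃.
Moles of Ca²⁺ (1 mol Ca²⁺ ≡ 1 mol CaCO₃): 84,080 / 100.1 g/mol = 839.9 mol.
Mass of CaCl₂: 839.9 × 111 = 93,230 g.

93.2 kg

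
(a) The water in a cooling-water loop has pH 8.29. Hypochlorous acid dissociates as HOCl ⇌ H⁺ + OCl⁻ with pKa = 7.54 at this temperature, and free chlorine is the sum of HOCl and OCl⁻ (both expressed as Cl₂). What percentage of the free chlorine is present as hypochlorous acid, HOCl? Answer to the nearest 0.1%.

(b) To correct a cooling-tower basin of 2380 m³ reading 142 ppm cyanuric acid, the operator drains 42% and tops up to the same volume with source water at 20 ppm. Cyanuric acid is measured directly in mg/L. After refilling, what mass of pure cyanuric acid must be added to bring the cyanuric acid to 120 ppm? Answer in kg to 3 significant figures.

(a) [OCl⁻]/[HOCl] = 10^(pH − pKa) = 10^(8.29 − 7.54) = 10^0.75 = 5.623.
(a) Fraction as HOCl = 1 / (1 + 5.623) = 0.151.

(b) Volume: 2380 m³ = 2,380,000 L.
(b) After draining 42% and refilling: 142 × 0.58 + 20 × 0.42 = 90.76 ppm.
(b) Deficit to target: 120 − 90.76 = 29.24 mg/L.
(b) Mass: 29.24 mg/L × 2,380,000 L = 69,590 g cyanuric acid.

(a) 15.1%; (b) 69.6 kg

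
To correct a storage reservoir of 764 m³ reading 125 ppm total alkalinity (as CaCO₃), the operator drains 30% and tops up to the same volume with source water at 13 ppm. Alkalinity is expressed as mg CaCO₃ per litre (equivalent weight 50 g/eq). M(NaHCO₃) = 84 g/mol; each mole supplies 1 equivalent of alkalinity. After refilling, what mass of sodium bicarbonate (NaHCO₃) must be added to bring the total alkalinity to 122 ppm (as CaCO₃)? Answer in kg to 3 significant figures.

39.3 kg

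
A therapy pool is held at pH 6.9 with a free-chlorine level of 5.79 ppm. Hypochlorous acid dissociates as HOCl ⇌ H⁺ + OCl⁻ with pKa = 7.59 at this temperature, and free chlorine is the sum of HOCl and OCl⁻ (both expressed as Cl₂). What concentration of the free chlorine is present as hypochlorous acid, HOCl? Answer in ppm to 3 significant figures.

4.81 ppm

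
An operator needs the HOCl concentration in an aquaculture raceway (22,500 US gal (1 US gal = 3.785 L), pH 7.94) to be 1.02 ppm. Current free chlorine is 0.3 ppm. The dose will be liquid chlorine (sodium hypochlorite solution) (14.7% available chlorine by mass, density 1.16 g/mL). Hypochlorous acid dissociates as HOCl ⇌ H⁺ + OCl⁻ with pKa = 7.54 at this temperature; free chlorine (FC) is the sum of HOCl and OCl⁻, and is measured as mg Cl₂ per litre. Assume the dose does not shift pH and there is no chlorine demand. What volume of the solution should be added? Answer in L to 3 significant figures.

1.64 L

Volume: 22,500 US gal × 3.785 L/gal = 85,162 L.
[OCl⁻]/[HOCl] = 10^(pH − pKa) = 10^(7.94 − 7.54) = 2.512; fraction as HOCl = 1/(1 + 2.512) = 0.2847.
Free chlorine required for 1.02 ppm HOCl: 1.02 / 0.2847 = 3.582 ppm.
FC to add: 3.582 − 0.3 = 3.282 mg/L as Cl₂.
Cl₂ equivalent: 3.282 mg/L × 85,162 L = 279.5 g.
Product at 14.7% available Cl: 279.5 / 0.147 = 1901 g.
Volume: 1901 g ÷ 1.16 g/mL = 1639 mL.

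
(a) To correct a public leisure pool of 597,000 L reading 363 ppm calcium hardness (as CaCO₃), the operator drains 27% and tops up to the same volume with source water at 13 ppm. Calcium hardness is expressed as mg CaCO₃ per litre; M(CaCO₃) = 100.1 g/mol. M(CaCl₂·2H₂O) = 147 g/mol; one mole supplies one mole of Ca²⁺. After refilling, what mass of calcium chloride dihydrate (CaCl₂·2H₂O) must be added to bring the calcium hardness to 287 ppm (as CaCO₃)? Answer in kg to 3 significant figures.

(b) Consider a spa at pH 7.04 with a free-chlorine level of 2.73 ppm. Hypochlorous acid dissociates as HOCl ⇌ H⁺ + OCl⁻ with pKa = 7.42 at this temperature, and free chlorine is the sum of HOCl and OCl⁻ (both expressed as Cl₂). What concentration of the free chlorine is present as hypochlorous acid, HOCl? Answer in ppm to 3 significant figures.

(a) 16.2 kg; (b) 1.93 ppm

(a) After draining 27% and refilling: 363 × 0.73 + 13 × 0.27 = 268.5 ppm.
(a) Deficit to target: 287 − 268.5 = 18.5 mg/L.
(a) As CaCO₃: 18.5 mg/L × 597,000 L = 11,040 g; ÷ 100.1 = 110.3 mol Ca²⁺.
(a) Mass: 110.3 × 147 = 16,220 g.

(b) [OCl⁻]/[HOCl] = 10^(pH − pKa) = 10^(7.04 − 7.42) = 10^-0.38 = 0.4169.
(b) Fraction as HOCl = 1 / (1 + 0.4169) = 0.7058.
(b) HOCl = 0.7058 × 2.73 ppm = 1.927 ppm.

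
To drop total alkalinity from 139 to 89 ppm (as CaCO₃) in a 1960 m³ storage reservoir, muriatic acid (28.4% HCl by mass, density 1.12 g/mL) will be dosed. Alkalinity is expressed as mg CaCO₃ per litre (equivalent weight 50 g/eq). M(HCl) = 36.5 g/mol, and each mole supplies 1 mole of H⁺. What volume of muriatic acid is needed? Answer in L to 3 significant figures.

225 L

Volume: 1960 m³ = 1,960,000 L.
Alkalinity to neutralize: (139 − 89) = 50 mg/L as CaCO₃ × 1,960,000 L = 98,000 g as CaCO₃.
Equivalents of H⁺ required: 98,000 ÷ 50 g/eq = 1960 eq = 1960 mol HCl.
Mass of HCl: 1960 × 36.5 = 71,540 g.
Mass of 28.4% solution: 71,540 / 0.284 = 251,900 g.
Volume: 251,900 g ÷ 1.12 g/mL = 224,900 mL.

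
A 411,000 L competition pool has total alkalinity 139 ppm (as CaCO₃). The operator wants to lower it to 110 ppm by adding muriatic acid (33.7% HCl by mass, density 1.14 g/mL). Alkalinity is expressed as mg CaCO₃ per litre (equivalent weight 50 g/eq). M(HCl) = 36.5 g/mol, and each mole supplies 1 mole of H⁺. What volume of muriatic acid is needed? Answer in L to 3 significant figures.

22.6 L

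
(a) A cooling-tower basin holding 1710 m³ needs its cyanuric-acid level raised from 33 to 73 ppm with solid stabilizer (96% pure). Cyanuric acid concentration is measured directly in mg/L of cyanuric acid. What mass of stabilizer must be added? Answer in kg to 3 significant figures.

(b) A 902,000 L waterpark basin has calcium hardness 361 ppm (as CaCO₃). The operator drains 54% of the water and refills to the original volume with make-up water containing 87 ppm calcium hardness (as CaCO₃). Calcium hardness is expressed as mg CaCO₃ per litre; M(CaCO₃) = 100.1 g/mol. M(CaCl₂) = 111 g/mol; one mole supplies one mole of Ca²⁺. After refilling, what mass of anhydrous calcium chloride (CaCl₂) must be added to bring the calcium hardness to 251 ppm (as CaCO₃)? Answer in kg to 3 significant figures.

(a) 71.2 kg; (b) 38.0 kg

(a) Volume: 1710 m³ = 1,710,000 L.
(a) CYA to add: (73 − 33) = 40 mg/L × 1,710,000 L = 68,400 g cyanuric acid.
(a) At 96% purity: 68,400 / 0.96 = 71,250 g product.

(b) After draining 54% and refilling: 361 × 0.46 + 87 × 0.54 = 213.04 ppm.
(b) Deficit to target: 251 − 213.04 = 37.96 mg/L.
(b) As CaCO₃: 37.96 mg/L × 902,000 L = 34,240 g; ÷ 100.1 = 342.1 mol Ca²⁺.
(b) Mass: 342.1 × 111 = 37,970 g.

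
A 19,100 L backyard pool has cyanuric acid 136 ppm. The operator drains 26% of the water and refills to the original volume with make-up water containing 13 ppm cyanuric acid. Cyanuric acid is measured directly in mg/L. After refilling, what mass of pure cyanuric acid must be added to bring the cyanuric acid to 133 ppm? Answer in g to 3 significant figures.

After draining 26% and refilling: 136 × 0.74 + 13 × 0.26 = 104.02 ppm.
Deficit to target: 133 − 104.02 = 28.98 mg/L.
Mass: 28.98 mg/L × 19,100 L = 553.5 g cyanuric acid.

554 g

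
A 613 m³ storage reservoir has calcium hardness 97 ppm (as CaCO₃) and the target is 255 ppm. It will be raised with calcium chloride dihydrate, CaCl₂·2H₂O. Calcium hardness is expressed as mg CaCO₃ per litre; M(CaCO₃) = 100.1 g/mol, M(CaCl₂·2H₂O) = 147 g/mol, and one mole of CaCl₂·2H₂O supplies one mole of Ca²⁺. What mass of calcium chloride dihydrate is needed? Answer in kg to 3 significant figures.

142 kg

Volume: 613 m³ = 613,000 L.
Hardness to add: (255 − 97) = 158 mg/L as CaCO₃ × 613,000 L = 96,850 g as CaCO₃.
Moles of Ca²⁺ (1 mol Ca²⁺ ≡ 1 mol CaCO₃): 96,850 / 100.1 g/mol = 967.6 mol.
Mass of CaCl₂·2H₂O: 967.6 × 147 = 142,200 g.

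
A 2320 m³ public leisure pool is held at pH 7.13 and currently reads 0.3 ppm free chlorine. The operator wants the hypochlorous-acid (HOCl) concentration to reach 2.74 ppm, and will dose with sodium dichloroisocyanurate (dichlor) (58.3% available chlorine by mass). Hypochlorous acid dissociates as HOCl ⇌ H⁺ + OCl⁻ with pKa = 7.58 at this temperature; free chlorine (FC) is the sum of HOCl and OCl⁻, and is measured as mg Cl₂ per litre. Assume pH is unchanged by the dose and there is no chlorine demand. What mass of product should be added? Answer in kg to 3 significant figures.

13.6 kg

Volume: 2320 m³ = 2,320,000 L.
[OCl⁻]/[HOCl] = 10^(pH − pKa) = 10^(7.13 − 7.58) = 0.3548; fraction as HOCl = 1/(1 + 0.3548) = 0.7381.
Free chlorine required for 2.74 ppm HOCl: 2.74 / 0.7381 = 3.712 ppm.
FC to add: 3.712 − 0.3 = 3.412 mg/L as Cl₂.
Cl₂ equivalent: 3.412 mg/L × 2,320,000 L = 7916 g.
Product at 58.3% available Cl: 7916 / 0.583 = 13,580 g.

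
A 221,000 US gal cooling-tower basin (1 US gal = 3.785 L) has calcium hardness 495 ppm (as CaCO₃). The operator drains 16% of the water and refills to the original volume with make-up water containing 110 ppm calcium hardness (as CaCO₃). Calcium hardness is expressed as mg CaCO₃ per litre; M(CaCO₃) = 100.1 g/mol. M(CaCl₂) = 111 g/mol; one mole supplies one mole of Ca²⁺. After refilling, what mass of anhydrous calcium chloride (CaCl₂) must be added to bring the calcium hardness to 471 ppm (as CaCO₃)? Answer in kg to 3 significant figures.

34.9 kg

Volume: 221,000 US gal × 3.785 L/gal = 836,485 L.
After draining 16% and refilling: 495 × 0.84 + 110 × 0.16 = 433.4 ppm.
Deficit to target: 471 − 433.4 = 37.6 mg/L.
As CaCO₃: 37.6 mg/L × 836,485 L = 31,450 g; ÷ 100.1 = 314.2 mol Ca²⁺.
Mass: 314.2 × 111 = 34,880 g.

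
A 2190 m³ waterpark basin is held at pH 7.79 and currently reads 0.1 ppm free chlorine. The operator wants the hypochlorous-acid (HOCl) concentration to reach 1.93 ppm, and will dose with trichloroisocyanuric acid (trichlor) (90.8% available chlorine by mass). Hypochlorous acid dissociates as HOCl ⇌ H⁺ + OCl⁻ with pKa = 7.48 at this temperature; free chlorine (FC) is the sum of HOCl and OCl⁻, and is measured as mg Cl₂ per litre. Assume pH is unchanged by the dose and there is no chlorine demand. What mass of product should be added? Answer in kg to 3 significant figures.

13.9 kg

Volume: 2190 m³ = 2,190,000 L.
[OCl⁻]/[HOCl] = 10^(pH − pKa) = 10^(7.79 − 7.48) = 2.042; fraction as HOCl = 1/(1 + 2.042) = 0.3288.
Free chlorine required for 1.93 ppm HOCl: 1.93 / 0.3288 = 5.871 ppm.
FC to add: 5.871 − 0.1 = 5.771 mg/L as Cl₂.
Cl₂ equivalent: 5.771 mg/L × 2,190,000 L = 12,640 g.
Product at 90.8% available Cl: 12,640 / 0.908 = 13,920 g.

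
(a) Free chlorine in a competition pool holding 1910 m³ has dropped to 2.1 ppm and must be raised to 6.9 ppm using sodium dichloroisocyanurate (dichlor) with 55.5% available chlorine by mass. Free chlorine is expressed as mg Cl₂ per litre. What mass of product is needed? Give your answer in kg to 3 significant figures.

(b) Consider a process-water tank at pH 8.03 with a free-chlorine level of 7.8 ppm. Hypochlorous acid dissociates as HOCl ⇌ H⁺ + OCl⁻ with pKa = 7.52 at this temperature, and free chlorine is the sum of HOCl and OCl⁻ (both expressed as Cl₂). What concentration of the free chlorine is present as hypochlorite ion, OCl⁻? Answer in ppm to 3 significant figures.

(a) 16.5 kg; (b) 5.96 ppm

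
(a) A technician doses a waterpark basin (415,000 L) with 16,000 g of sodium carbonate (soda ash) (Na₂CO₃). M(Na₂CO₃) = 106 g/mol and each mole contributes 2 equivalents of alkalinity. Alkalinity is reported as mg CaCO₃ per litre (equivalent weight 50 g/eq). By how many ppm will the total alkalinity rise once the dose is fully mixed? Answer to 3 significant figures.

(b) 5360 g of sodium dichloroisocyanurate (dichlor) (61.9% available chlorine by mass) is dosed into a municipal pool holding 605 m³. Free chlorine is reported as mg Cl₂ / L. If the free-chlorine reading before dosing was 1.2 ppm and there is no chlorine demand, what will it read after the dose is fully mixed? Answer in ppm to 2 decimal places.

(a) Moles of Na₂CO₃: 16,000 g ÷ 106 g/mol = 150.9 mol → 301.9 eq of alkalinity.
(a) As CaCO₃: 301.9 eq × 50 g/eq = 15,090 g.
(a) Rise: 15,090 g / 415,000 L × 1000 = 36.37 mg/L.

(b) Volume: 605 m³ = 605,000 L.
(b) Available chlorine delivered: 5360 g × 0.619 = 3318 g as Cl₂.
(b) Concentration rise: 3318 g / 605,000 L = 5.484 mg/L = 5.48 ppm.
(b) Final FC: 1.2 + 5.48 = 6.68 ppm.

(a) 36.4 ppm; (b) 6.68 ppm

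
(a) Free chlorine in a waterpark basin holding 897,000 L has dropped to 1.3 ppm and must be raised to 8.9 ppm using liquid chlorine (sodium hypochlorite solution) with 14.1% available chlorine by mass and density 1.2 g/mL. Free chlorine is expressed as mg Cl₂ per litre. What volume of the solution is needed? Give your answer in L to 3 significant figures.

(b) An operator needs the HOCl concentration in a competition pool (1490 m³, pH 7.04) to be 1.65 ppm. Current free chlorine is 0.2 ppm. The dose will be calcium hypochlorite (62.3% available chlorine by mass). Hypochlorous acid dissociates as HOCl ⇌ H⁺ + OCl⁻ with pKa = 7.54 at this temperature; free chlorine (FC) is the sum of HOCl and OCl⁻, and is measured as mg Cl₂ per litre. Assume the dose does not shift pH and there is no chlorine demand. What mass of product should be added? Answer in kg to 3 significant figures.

(a) 40.3 L; (b) 4.72 kg

(a) Chlorine deficit: 8.9 − 1.3 = 7.6 ppm = 7.6 mg/L as Cl₂.
(a) Cl₂ equivalent needed: 7.6 mg/L × 897,000 L = 6,817,000 mg = 6817 g.
(a) Product at 14.1% available chlorine: 6817 / 0.141 = 48,350 g.
(a) Volume at density 1.2 g/mL: 48,350 g ÷ 1.2 g/mL = 40,290 mL.

(b) Volume: 1490 m³ = 1,490,000 L.
(b) [OCl⁻]/[HOCl] = 10^(pH − pKa) = 10^(7.04 − 7.54) = 0.3162; fraction as HOCl = 1/(1 + 0.3162) = 0.7597.
(b) Free chlorine required for 1.65 ppm HOCl: 1.65 / 0.7597 = 2.172 ppm.
(b) FC to add: 2.172 − 0.2 = 1.972 mg/L as Cl₂.
(b) Cl₂ equivalent: 1.972 mg/L × 1,490,000 L = 2938 g.
(b) Product at 62.3% available Cl: 2938 / 0.623 = 4716 g.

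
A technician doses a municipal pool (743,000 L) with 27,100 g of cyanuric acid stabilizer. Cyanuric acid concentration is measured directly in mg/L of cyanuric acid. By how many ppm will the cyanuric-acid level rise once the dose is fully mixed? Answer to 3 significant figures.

Rise: 27,100 g / 743,000 L × 1000 = 36.47 mg/L.

36.5 ppm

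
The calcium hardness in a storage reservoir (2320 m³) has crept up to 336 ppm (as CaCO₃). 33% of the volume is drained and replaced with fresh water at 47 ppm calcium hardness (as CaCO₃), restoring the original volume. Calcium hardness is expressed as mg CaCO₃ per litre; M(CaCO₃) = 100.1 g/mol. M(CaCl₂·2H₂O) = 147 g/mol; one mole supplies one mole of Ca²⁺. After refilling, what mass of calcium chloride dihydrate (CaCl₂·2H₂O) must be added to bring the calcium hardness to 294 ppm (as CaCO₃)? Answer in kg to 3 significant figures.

182 kg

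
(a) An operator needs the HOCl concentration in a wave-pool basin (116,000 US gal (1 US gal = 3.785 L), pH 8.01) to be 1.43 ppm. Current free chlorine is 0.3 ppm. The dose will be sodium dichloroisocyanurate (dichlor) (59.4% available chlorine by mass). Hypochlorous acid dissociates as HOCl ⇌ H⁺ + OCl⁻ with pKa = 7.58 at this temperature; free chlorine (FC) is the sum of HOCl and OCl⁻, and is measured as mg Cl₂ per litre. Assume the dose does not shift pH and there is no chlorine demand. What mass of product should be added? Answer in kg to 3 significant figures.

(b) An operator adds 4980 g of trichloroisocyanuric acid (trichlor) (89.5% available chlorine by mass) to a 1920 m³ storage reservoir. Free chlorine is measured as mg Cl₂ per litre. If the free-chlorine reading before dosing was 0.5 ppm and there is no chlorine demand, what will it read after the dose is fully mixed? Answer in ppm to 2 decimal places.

(a) Volume: 116,000 US gal × 3.785 L/gal = 439,060 L.
(a) [OCl⁻]/[HOCl] = 10^(pH − pKa) = 10^(8.01 − 7.58) = 2.692; fraction as HOCl = 1/(1 + 2.692) = 0.2709.
(a) Free chlorine required for 1.43 ppm HOCl: 1.43 / 0.2709 = 5.279 ppm.
(a) FC to add: 5.279 − 0.3 = 4.979 mg/L as Cl₂.
(a) Cl₂ equivalent: 4.979 mg/L × 439,060 L = 2186 g.
(a) Product at 59.4% available Cl: 2186 / 0.594 = 3680 g.

(b) Volume: 1920 m³ = 1,920,000 L.
(b) Available chlorine delivered: 4980 g × 0.895 = 4457 g as Cl₂.
(b) Concentration rise: 4457 g / 1,920,000 L = 2.321 mg/L = 2.32 ppm.
(b) Final FC: 0.5 + 2.32 = 2.82 ppm.

(a) 3.68 kg; (b) 2.82 ppm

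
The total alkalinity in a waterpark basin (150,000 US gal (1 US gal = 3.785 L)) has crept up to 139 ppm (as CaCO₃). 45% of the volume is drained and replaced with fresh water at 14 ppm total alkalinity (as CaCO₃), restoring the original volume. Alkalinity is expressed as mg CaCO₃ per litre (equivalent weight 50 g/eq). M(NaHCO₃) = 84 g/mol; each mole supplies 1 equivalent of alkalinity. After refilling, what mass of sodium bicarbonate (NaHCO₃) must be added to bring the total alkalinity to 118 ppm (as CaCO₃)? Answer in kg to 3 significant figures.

Volume: 150,000 US gal × 3.785 L/gal = 567,750 L.
After draining 45% and refilling: 139 × 0.55 + 14 × 0.45 = 82.75 ppm.
Deficit to target: 118 − 82.75 = 35.25 mg/L.
As CaCO₃: 35.25 mg/L × 567,750 L = 20,010 g; ÷ 50 g/eq ÷ 1 = 400.3 mol NaHCO₃.
Mass: 400.3 × 84 = 33,620 g.

33.6 kg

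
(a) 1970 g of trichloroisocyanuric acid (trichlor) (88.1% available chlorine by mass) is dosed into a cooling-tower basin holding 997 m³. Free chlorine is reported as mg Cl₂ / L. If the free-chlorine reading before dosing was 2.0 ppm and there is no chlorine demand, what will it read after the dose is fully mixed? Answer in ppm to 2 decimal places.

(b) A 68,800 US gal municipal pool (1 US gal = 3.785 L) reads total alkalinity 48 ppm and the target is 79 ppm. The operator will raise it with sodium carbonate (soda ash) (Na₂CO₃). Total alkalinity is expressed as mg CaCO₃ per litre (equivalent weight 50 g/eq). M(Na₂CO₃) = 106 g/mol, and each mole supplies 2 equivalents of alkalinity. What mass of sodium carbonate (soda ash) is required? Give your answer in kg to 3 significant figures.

(a) 3.74 ppm; (b) 8.56 kg

(a) Volume: 997 m³ = 997,000 L.
(a) Available chlorine delivered: 1970 g × 0.881 = 1736 g as Cl₂.
(a) Concentration rise: 1736 g / 997,000 L = 1.741 mg/L = 1.74 ppm.
(a) Final FC: 2.0 + 1.74 = 3.74 ppm.

(b) Volume: 68,800 US gal × 3.785 L/gal = 260,408 L.
(b) Alkalinity to add: (79 − 48) = 31 mg/L as CaCO₃ × 260,408 L = 8073 g as CaCO₃.
(b) Equivalents: 8073 g ÷ 50 g/eq = 161.5 eq.
(b) Each mole of Na₂CO₃ supplies 2 eq, so 161.5 / 2 = 80.73 mol.
(b) Mass: 80.73 mol × 106 g/mol = 8557 g.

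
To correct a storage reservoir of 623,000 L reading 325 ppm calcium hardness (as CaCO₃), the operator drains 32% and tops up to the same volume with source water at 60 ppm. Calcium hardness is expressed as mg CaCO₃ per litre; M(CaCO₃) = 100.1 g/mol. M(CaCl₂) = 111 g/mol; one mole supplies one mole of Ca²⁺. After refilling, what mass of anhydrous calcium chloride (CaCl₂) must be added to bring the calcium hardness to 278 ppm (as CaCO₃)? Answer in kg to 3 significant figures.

After draining 32% and refilling: 325 × 0.68 + 60 × 0.32 = 240.2 ppm.
Deficit to target: 278 − 240.2 = 37.8 mg/L.
As CaCO₃: 37.8 mg/L × 623,000 L = 23,550 g; ÷ 100.1 = 235.3 mol Ca²⁺.
Mass: 235.3 × 111 = 26,110 g.

26.1 kg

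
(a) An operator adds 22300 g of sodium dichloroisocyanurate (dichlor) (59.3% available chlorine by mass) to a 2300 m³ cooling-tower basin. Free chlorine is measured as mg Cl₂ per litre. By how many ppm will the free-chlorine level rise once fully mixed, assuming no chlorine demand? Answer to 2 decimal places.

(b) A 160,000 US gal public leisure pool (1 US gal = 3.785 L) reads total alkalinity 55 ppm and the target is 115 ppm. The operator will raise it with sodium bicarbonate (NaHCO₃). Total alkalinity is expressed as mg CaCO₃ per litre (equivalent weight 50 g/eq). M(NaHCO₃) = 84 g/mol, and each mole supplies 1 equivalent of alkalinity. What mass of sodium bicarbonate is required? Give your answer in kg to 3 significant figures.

(a) 5.75 ppm; (b) 61.0 kg

(a) Volume: 2300 m³ = 2,300,000 L.
(a) Available chlorine delivered: 22,300 g × 0.593 = 13,220 g as Cl₂.
(a) Concentration rise: 13,220 g / 2,300,000 L = 5.75 mg/L = 5.75 ppm.

(b) Volume: 160,000 US gal × 3.785 L/gal = 605,600 L.
(b) Alkalinity to add: (115 − 55) = 60 mg/L as CaCO₃ × 605,600 L = 36,340 g as CaCO₃.
(b) Equivalents: 36,340 g ÷ 50 g/eq = 726.7 eq.
(b) NaHCO₃ supplies 1 eq per mole → 726.7 mol.
(b) Mass: 726.7 mol × 84 g/mol = 61,040 g.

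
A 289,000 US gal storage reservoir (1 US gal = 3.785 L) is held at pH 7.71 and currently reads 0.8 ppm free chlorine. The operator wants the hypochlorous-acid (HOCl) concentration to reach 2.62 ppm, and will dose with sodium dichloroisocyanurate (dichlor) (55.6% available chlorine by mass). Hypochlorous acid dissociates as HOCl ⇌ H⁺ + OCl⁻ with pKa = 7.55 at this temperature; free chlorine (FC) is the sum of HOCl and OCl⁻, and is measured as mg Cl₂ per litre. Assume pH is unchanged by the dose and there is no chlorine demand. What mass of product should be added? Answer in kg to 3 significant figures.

Volume: 289,000 US gal × 3.785 L/gal = 1,093,865 L.
[OCl⁻]/[HOCl] = 10^(pH − pKa) = 10^(7.71 − 7.55) = 1.445; fraction as HOCl = 1/(1 + 1.445) = 0.4089.
Free chlorine required for 2.62 ppm HOCl: 2.62 / 0.4089 = 6.407 ppm.
FC to add: 6.407 − 0.8 = 5.607 mg/L as Cl₂.
Cl₂ equivalent: 5.607 mg/L × 1,093,865 L = 6133 g.
Product at 55.6% available Cl: 6133 / 0.556 = 11,030 g.

11.0 kg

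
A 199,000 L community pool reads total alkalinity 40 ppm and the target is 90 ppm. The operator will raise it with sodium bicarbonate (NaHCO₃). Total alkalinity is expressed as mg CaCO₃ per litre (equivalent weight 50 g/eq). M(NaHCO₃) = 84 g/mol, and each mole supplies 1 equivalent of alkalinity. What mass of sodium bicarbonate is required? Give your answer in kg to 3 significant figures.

16.7 kg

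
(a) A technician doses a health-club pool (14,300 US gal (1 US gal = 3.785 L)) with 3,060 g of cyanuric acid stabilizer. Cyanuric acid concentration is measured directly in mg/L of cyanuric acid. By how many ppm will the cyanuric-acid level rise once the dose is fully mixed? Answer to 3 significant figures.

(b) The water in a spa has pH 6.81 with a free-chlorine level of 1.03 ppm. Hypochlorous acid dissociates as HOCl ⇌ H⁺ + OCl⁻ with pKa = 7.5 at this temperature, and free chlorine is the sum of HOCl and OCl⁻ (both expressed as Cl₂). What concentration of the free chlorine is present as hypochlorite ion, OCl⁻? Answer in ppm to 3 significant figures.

(a) Volume: 14,300 US gal × 3.785 L/gal = 54,126 L.
(a) Rise: 3,060 g / 54,126 L × 1000 = 56.54 mg/L.

(b) [OCl⁻]/[HOCl] = 10^(pH − pKa) = 10^(6.81 − 7.5) = 10^-0.69 = 0.2042.
(b) Fraction as HOCl = 1 / (1 + 0.2042) = 0.8304.
(b) OCl⁻ = (1 − 0.8304) × 1.03 ppm = 0.1746 ppm.

(a) 56.5 ppm; (b) 0.175 ppm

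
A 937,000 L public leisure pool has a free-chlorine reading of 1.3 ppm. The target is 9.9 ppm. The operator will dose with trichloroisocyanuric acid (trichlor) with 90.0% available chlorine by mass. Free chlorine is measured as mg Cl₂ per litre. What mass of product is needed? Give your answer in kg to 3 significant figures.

8.95 kg

Chlorine deficit: 9.9 − 1.3 = 8.6 ppm = 8.6 mg/L as Cl₂.
Cl₂ equivalent needed: 8.6 mg/L × 937,000 L = 8,058,000 mg = 8058 g.
Product at 90.0% available chlorine: 8058 / 0.9 = 8954 g.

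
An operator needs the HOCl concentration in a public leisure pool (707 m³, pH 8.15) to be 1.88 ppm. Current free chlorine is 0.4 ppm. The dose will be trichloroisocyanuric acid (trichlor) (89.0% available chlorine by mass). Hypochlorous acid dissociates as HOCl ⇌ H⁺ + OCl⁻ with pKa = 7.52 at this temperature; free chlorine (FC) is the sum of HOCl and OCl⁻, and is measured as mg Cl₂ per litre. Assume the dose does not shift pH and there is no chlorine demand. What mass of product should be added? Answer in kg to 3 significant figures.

7.55 kg

Volume: 707 m³ = 707,000 L.
[OCl⁻]/[HOCl] = 10^(pH − pKa) = 10^(8.15 − 7.52) = 4.266; fraction as HOCl = 1/(1 + 4.266) = 0.1899.
Free chlorine required for 1.88 ppm HOCl: 1.88 / 0.1899 = 9.9 ppm.
FC to add: 9.9 − 0.4 = 9.5 mg/L as Cl₂.
Cl₂ equivalent: 9.5 mg/L × 707,000 L = 6716 g.
Product at 89.0% available Cl: 6716 / 0.89 = 7546 g.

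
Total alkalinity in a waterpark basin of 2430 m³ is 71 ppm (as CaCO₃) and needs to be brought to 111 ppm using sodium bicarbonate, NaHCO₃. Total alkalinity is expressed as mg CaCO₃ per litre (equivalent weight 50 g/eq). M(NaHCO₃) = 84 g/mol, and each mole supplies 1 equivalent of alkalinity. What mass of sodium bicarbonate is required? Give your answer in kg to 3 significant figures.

163 kg

Volume: 2430 m³ = 2,430,000 L.
Alkalinity to add: (111 − 71) = 40 mg/L as CaCO₃ × 2,430,000 L = 97,200 g as CaCO₃.
Equivalents: 97,200 g ÷ 50 g/eq = 1944 eq.
NaHCO₃ supplies 1 eq per mole → 1944 mol.
Mass: 1944 mol × 84 g/mol = 163,300 g.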